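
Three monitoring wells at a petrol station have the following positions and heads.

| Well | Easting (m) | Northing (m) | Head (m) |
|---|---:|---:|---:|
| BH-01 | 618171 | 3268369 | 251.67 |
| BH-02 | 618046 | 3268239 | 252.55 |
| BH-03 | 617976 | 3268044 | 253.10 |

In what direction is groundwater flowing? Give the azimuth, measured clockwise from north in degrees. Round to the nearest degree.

With h = a·x + b·y + c and BH-01 as origin, the differences give:
  (-125)·a + (-130)·b = +0.88
  (-195)·a + (-325)·b = +1.43
Eliminate b (×(-325) and ×(-130), subtract): 15275·a = -100.100 → a = ∂h/∂x = -0.006553
Back-substitute: b = ∂h/∂y = -0.0004681.
Flow direction (−∇h) has components (+0.006553 E, +0.0004681 N).
Azimuth = atan2(E, N) = atan2(+0.006553, +0.0004681) = 85.9° ≈ 086°.

086°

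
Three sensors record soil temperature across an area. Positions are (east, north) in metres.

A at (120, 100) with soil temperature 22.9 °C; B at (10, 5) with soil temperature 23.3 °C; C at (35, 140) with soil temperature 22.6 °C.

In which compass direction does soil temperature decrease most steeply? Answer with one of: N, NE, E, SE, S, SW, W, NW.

N

Differences from A: to B (Δx, Δy, Δh) = (-110, -95, +0.4); to C = (-85, 40, -0.3).
Determinant of the coordinate differences = (-110)·40 − (-85)·(-95) = -12475.
∂T/∂x = [(+0.4)·40 − (-0.3)·(-95)] / -12475 = +0.001002
∂T/∂y = [(-110)·(-0.3) − (-85)·(+0.4)] / -12475 = -0.005371
Steepest decrease is along −∇f = (-0.001002 E, +0.005371 N) → north.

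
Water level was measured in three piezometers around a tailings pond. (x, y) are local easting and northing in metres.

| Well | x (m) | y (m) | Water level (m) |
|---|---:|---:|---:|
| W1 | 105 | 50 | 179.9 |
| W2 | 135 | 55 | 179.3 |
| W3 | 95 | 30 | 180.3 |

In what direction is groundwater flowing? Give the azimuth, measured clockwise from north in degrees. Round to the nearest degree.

With h = a·x + b·y + c and W1 as origin, the differences give:
  30·a + 5·b = -0.6
  (-10)·a + (-20)·b = +0.4
Eliminate b (×(-20) and ×5, subtract): -550·a = 10.00 → a = ∂h/∂x = -0.01818
Back-substitute: b = ∂h/∂y = -0.01091.
Flow direction (−∇h) has components (+0.01818 E, +0.01091 N).
Azimuth = atan2(E, N) = atan2(+0.01818, +0.01091) = 59.0° ≈ 059°.

059°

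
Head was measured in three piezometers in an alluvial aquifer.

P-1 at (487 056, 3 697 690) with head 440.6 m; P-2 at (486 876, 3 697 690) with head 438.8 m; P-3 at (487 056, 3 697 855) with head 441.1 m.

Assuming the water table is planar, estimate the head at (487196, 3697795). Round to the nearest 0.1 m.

442.3 m

∂h/∂x = (438.8 − 440.6) / (486876 − 487056) = +0.01000
∂h/∂y = (441.1 − 440.6) / (3697855 − 3697690) = +0.003030
h(487196, 3697795) = 440.6 + (+0.01000)·(140) + (+0.003030)·(105) = 440.6 +1.400 +0.318 = 442.318 m.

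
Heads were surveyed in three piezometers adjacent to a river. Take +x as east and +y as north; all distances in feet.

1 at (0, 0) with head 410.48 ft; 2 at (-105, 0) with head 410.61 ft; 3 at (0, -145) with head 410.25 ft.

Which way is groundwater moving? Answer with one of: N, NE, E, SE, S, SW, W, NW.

SE

∂h/∂x = (410.61 − 410.48) / (-105 − 0) = -0.001238
∂h/∂y = (410.25 − 410.48) / (-145 − 0) = +0.001586
Flow = −∇h = (+0.001238 east, -0.001586 north), which points southeast.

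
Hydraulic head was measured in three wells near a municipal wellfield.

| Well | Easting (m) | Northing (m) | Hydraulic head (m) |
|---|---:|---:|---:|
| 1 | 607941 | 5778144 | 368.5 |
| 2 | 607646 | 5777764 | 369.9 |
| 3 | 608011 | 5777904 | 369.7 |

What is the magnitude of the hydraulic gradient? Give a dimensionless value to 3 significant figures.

Three-point gradient (reference 1): Δ to 2 = (-295, -380, +1.4), Δ to 3 = (70, -240, +1.2).
∂h/∂x = +0.001232, ∂h/∂y = -0.004641 (det = 97400).
|∇h| = √(0.001232² + -0.004641²) = 0.004802

0.00480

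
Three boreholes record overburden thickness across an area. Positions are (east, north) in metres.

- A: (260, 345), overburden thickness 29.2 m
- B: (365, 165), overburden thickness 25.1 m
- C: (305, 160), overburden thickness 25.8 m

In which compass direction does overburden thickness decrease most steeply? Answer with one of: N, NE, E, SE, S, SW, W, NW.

Taking A as reference: B−A = (105, -180, -4.1); C−A = (45, -185, -3.4).
Solve a·Δx + b·Δy = Δd: det = 105·(-185) − 45·(-180) = -11325.
∂d/∂x = [(-4.1)·(-185) − (-3.4)·(-180)] / -11325 = -0.01294
∂d/∂y = [105·(-3.4) − 45·(-4.1)] / -11325 = +0.01523
Steepest decrease is along −∇f = (+0.01294 E, -0.01523 N) → southeast.

SE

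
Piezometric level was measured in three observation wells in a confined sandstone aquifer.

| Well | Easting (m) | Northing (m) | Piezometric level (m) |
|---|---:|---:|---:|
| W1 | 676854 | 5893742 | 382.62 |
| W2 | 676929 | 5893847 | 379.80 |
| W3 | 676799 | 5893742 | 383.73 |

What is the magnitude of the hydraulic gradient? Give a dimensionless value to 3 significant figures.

0.0237

Three-point gradient (reference W1): Δ to W2 = (75, 105, -2.82), Δ to W3 = (-55, 0, +1.11).
∂h/∂x = -0.02018, ∂h/∂y = -0.01244 (det = 5775).
|∇h| = √(-0.02018² + -0.01244²) = 0.02371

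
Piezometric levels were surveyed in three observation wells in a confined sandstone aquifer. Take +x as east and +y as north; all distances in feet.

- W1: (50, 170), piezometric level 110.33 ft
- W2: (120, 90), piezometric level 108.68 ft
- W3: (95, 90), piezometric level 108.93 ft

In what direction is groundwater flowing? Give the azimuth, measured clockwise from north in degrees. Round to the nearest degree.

140°

Differences from W1: to W2 (Δx, Δy, Δh) = (70, -80, -1.65); to W3 = (45, -80, -1.40).
Solve a·Δx + b·Δy = Δh: det = 70·(-80) − 45·(-80) = -2000.
∂h/∂x = [(-1.65)·(-80) − (-1.40)·(-80)] / -2000 = -0.01000
∂h/∂y = [70·(-1.40) − 45·(-1.65)] / -2000 = +0.01187
Flow direction (−∇h) has components (+0.01000 E, -0.01187 N).
Azimuth = atan2(E, N) = atan2(+0.01000, -0.01187) = 139.9° ≈ 140°.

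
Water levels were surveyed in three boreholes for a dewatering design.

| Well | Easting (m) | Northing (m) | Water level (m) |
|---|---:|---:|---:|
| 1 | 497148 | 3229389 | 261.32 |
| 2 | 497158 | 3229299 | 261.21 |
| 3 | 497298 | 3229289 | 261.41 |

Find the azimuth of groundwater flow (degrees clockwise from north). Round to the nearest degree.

With h = a·x + b·y + c and 1 as origin, the differences give:
  10·a + (-90)·b = -0.11
  150·a + (-100)·b = +0.09
Eliminate b (×(-100) and ×(-90), subtract): 12500·a = 19.100 → a = ∂h/∂x = +0.001528
Back-substitute: b = ∂h/∂y = +0.001392.
Flow direction (−∇h) has components (-0.001528 E, -0.001392 N).
Azimuth = atan2(E, N) = atan2(-0.001528, -0.001392) = 227.7° ≈ 228°.

228°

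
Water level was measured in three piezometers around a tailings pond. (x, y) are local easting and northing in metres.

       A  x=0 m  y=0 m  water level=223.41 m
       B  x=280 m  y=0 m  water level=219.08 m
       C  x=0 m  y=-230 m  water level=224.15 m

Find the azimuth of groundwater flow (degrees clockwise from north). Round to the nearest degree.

078°

∂h/∂x = (219.08 − 223.41) / (280 − 0) = -0.01546
∂h/∂y = (224.15 − 223.41) / (-230 − 0) = -0.003217
Flow direction (−∇h) has components (+0.01546 E, +0.003217 N).
Azimuth = atan2(E, N) = atan2(+0.01546, +0.003217) = 78.2° ≈ 078°.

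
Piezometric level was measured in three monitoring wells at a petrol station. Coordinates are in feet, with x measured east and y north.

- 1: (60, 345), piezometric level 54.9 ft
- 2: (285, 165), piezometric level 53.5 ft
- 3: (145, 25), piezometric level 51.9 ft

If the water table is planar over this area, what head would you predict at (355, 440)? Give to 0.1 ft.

56.3 ft

Three-point gradient (reference 1): Δ to 2 = (225, -180, -1.4), Δ to 3 = (85, -320, -3.0).
∂h/∂x = +0.001623, ∂h/∂y = +0.009806 (det = -56700).
h(355, 440) = 54.9 + (+0.001623)·(295) + (+0.009806)·(95) = 54.9 +0.479 +0.932 = 56.310 ft.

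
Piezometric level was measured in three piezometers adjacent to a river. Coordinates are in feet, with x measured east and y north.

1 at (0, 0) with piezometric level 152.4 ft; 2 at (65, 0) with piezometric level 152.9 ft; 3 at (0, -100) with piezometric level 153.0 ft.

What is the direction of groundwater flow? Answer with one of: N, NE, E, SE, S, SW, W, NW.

∂h/∂x = (152.9 − 152.4) / (65 − 0) = +0.007692
∂h/∂y = (153.0 − 152.4) / (-100 − 0) = -0.006000
Flow = −∇h = (-0.007692 east, +0.006000 north), which points northwest.

NW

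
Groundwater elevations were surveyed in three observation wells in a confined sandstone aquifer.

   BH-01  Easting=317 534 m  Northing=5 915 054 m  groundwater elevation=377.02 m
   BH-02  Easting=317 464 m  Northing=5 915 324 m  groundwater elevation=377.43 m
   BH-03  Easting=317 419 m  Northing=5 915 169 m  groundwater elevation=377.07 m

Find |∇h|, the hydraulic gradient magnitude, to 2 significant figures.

0.0024

Taking BH-01 as reference: BH-02−BH-01 = (-70, 270, +0.41); BH-03−BH-01 = (-115, 115, +0.05).
Solve a·Δx + b·Δy = Δh: det = (-70)·115 − (-115)·270 = 23000.
∂h/∂x = [(+0.41)·115 − (+0.05)·270] / 23000 = +0.001463
∂h/∂y = [(-70)·(+0.05) − (-115)·(+0.41)] / 23000 = +0.001898
|∇h| = √(0.001463² + 0.001898²) = 0.002396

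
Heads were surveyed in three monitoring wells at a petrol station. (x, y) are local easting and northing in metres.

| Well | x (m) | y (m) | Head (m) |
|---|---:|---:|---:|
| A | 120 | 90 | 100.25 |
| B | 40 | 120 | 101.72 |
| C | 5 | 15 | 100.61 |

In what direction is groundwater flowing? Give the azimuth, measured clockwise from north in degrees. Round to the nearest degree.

Differences from A: to B (Δx, Δy, Δh) = (-80, 30, +1.47); to C = (-115, -75, +0.36).
Determinant of the coordinate differences = (-80)·(-75) − (-115)·30 = 9450.
∂h/∂x = [(+1.47)·(-75) − (+0.36)·30] / 9450 = -0.01281
∂h/∂y = [(-80)·(+0.36) − (-115)·(+1.47)] / 9450 = +0.01484
Flow direction (−∇h) has components (+0.01281 E, -0.01484 N).
Azimuth = atan2(E, N) = atan2(+0.01281, -0.01484) = 139.2° ≈ 139°.

139°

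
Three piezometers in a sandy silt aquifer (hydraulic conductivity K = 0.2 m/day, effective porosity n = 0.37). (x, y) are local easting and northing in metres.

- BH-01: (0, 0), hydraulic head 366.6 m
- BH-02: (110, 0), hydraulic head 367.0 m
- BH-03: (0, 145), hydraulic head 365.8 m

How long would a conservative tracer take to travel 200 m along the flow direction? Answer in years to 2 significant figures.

∂h/∂x = (367.0 − 366.6) / (110 − 0) = +0.003636
∂h/∂y = (365.8 − 366.6) / (145 − 0) = -0.005517
|∇h| = √(0.003636² + -0.005517²) = 0.006607
Seepage velocity v = K·i/n = 0.2 × 0.006607 / 0.37 = 0.003571 m/day.
t = 200 / 0.003571 = 5.601e+04 days = 153 years.

150 years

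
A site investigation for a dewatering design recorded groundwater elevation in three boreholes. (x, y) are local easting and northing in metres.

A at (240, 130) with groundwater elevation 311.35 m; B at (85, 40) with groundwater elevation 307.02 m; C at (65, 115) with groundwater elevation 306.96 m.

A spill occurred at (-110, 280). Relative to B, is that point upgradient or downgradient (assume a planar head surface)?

With h = a·x + b·y + c and A as origin, the differences give:
  (-155)·a + (-90)·b = -4.33
  (-175)·a + (-15)·b = -4.39
Eliminate b (×(-15) and ×(-90), subtract): -13425·a = -330.150 → a = ∂h/∂x = +0.02459
Back-substitute: b = ∂h/∂y = +0.005758.
Head at (-110, 280) = 311.35 + (+0.02459)·(-350) + (+0.005758)·(150) = 303.61 m.
That is lower than the 307.02 m at B, so the point is downgradient.

downgradient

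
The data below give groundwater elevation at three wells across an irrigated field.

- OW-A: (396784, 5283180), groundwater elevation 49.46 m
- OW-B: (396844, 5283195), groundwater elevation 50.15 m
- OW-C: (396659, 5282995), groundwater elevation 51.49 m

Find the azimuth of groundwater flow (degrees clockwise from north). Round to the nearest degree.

323°

Taking OW-A as reference: OW-B−OW-A = (60, 15, +0.69); OW-C−OW-A = (-125, -185, +2.03).
Determinant of the coordinate differences = 60·(-185) − (-125)·15 = -9225.
∂h/∂x = [(+0.69)·(-185) − (+2.03)·15] / -9225 = +0.01714
∂h/∂y = [60·(+2.03) − (-125)·(+0.69)] / -9225 = -0.02255
Flow direction (−∇h) has components (-0.01714 E, +0.02255 N).
Azimuth = atan2(E, N) = atan2(-0.01714, +0.02255) = 322.8° ≈ 323°.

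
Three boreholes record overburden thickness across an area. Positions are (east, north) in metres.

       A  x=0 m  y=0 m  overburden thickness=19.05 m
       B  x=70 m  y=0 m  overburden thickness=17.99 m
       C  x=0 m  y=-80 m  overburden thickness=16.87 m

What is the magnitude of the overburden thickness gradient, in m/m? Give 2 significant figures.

∂d/∂x = (17.99 − 19.05) / (70 − 0) = -0.01514
∂d/∂y = (16.87 − 19.05) / (-80 − 0) = +0.02725
|∇f| = √(-0.01514² + 0.02725²) = 0.03117 m/m

0.031 m/m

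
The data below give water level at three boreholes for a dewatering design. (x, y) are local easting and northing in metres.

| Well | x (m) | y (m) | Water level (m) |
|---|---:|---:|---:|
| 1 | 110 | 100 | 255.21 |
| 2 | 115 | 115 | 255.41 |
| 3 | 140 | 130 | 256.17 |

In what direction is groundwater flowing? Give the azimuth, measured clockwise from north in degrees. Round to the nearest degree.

262°

With h = a·x + b·y + c and 1 as origin, the differences give:
  5·a + 15·b = +0.20
  30·a + 30·b = +0.96
Eliminate b (×30 and ×15, subtract): -300·a = -8.400 → a = ∂h/∂x = +0.02800
Back-substitute: b = ∂h/∂y = +0.004000.
Flow direction (−∇h) has components (-0.02800 E, -0.004000 N).
Azimuth = atan2(E, N) = atan2(-0.02800, -0.004000) = 261.9° ≈ 262°.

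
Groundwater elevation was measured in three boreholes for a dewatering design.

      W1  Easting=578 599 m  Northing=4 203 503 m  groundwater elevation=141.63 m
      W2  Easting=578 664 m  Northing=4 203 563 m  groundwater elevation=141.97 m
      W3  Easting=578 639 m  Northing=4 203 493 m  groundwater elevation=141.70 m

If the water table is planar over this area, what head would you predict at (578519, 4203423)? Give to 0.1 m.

Differences from W1: to W2 (Δx, Δy, Δh) = (65, 60, +0.34); to W3 = (40, -10, +0.07).
Solve a·Δx + b·Δy = Δh: det = 65·(-10) − 40·60 = -3050.
∂h/∂x = [(+0.34)·(-10) − (+0.07)·60] / -3050 = +0.002492
∂h/∂y = [65·(+0.07) − 40·(+0.34)] / -3050 = +0.002967
h(578519, 4203423) = 141.63 + (+0.002492)·(-80) + (+0.002967)·(-80) = 141.63 -0.199 -0.237 = 141.193 m.

141.2 m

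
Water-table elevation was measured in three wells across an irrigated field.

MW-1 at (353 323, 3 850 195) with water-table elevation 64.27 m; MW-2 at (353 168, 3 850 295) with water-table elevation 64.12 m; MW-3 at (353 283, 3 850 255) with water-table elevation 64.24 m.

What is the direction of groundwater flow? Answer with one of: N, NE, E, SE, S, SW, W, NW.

Differences from MW-1: to MW-2 (Δx, Δy, Δh) = (-155, 100, -0.15); to MW-3 = (-40, 60, -0.03).
Determinant of the coordinate differences = (-155)·60 − (-40)·100 = -5300.
∂h/∂x = [(-0.15)·60 − (-0.03)·100] / -5300 = +0.001132
∂h/∂y = [(-155)·(-0.03) − (-40)·(-0.15)] / -5300 = +0.0002547
Flow = −∇h = (-0.001132 east, -0.0002547 north), which points west.

W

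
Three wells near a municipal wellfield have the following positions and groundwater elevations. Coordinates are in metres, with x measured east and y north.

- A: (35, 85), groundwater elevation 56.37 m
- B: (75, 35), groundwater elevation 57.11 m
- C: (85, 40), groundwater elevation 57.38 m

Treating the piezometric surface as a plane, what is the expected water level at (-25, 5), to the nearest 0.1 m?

54.5 m

With h = a·x + b·y + c and A as origin, the differences give:
  40·a + (-50)·b = +0.74
  50·a + (-45)·b = +1.01
Eliminate b (×(-45) and ×(-50), subtract): 700·a = 17.200 → a = ∂h/∂x = +0.02457
Back-substitute: b = ∂h/∂y = +0.004857.
h(-25, 5) = 56.37 + (+0.02457)·(-60) + (+0.004857)·(-80) = 56.37 -1.474 -0.389 = 54.507 m.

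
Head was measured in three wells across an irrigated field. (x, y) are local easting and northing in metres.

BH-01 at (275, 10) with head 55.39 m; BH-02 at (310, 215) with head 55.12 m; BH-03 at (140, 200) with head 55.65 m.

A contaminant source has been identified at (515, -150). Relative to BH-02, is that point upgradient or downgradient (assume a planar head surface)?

Taking BH-01 as reference: BH-02−BH-01 = (35, 205, -0.27); BH-03−BH-01 = (-135, 190, +0.26).
Determinant of the coordinate differences = 35·190 − (-135)·205 = 34325.
∂h/∂x = [(-0.27)·190 − (+0.26)·205] / 34325 = -0.003047
∂h/∂y = [35·(+0.26) − (-135)·(-0.27)] / 34325 = -0.0007968
Head at (515, -150) = 55.39 + (-0.003047)·(240) + (-0.0007968)·(-160) = 54.79 m.
That is lower than the 55.12 m at BH-02, so the point is downgradient.

downgradient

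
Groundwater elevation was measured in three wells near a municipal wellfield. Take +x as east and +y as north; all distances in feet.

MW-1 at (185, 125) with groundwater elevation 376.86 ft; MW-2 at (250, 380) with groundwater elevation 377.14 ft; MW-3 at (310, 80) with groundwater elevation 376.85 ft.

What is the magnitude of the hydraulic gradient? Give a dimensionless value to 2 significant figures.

0.0011

With h = a·x + b·y + c and MW-1 as origin, the differences give:
  65·a + 255·b = +0.28
  125·a + (-45)·b = -0.01
Eliminate b (×(-45) and ×255, subtract): -34800·a = -10.050 → a = ∂h/∂x = +0.0002888
Back-substitute: b = ∂h/∂y = +0.001024.
|∇h| = √(0.0002888² + 0.001024²) = 0.001064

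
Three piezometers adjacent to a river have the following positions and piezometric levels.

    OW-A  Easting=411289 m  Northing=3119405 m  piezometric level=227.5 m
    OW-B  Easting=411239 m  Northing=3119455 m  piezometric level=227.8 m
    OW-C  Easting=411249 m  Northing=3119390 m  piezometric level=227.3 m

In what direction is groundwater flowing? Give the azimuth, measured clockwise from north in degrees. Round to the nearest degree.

Differences from OW-A: to OW-B (Δx, Δy, Δh) = (-50, 50, +0.3); to OW-C = (-40, -15, -0.2).
Determinant of the coordinate differences = (-50)·(-15) − (-40)·50 = 2750.
∂h/∂x = [(+0.3)·(-15) − (-0.2)·50] / 2750 = +0.002000
∂h/∂y = [(-50)·(-0.2) − (-40)·(+0.3)] / 2750 = +0.008000
Flow direction (−∇h) has components (-0.002000 E, -0.008000 N).
Azimuth = atan2(E, N) = atan2(-0.002000, -0.008000) = 194.0° ≈ 194°.

194°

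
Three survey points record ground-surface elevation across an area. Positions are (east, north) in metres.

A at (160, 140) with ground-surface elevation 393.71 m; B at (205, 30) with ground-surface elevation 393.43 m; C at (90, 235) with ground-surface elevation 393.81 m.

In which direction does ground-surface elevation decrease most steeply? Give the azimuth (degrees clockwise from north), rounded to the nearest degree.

Three-point gradient (reference A): Δ to B = (45, -110, -0.28), Δ to C = (-70, 95, +0.10).
∂z/∂x = +0.004555, ∂z/∂y = +0.004409 (det = -3425).
Steepest decrease is along −∇f: components (-0.004555 E, -0.004409 N).
Azimuth = atan2(-0.004555, -0.004409) = 225.9° ≈ 226°.

226°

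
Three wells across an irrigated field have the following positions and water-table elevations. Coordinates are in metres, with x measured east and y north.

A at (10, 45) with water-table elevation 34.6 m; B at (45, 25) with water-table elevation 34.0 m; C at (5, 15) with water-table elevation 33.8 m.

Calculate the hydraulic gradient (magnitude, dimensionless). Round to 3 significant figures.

0.0270

With h = a·x + b·y + c and A as origin, the differences give:
  35·a + (-20)·b = -0.6
  (-5)·a + (-30)·b = -0.8
Eliminate b (×(-30) and ×(-20), subtract): -1150·a = 2.00 → a = ∂h/∂x = -0.001739
Back-substitute: b = ∂h/∂y = +0.02696.
|∇h| = √(-0.001739² + 0.02696²) = 0.02702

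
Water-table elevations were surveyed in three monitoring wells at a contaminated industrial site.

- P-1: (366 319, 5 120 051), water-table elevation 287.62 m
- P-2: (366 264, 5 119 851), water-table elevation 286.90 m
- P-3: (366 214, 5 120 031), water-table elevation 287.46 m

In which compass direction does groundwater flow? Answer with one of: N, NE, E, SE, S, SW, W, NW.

S

Three-point gradient (reference P-1): Δ to P-2 = (-55, -200, -0.72), Δ to P-3 = (-105, -20, -0.16).
∂h/∂x = +0.0008844, ∂h/∂y = +0.003357 (det = -19900).
Flow = −∇h = (-0.0008844 east, -0.003357 north), which points south.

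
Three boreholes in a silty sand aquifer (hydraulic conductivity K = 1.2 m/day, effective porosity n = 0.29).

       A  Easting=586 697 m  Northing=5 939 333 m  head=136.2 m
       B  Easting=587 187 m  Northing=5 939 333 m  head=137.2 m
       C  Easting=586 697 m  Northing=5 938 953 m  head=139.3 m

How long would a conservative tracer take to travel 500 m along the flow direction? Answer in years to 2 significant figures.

∂h/∂x = (137.2 − 136.2) / (587187 − 586697) = +0.002041
∂h/∂y = (139.3 − 136.2) / (5938953 − 5939333) = -0.008158
|∇h| = √(0.002041² + -0.008158²) = 0.008409
Seepage velocity v = K·i/n = 1.2 × 0.008409 / 0.29 = 0.0348 m/day.
t = 500 / 0.0348 = 1.437e+04 days = 39.3 years.

39 years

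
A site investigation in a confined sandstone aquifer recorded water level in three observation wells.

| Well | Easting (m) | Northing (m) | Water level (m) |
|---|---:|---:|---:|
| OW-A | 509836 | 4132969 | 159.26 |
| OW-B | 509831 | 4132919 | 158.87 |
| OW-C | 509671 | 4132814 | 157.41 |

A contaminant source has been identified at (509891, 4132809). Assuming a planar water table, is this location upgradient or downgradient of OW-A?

Taking OW-A as reference: OW-B−OW-A = (-5, -50, -0.39); OW-C−OW-A = (-165, -155, -1.85).
Determinant of the coordinate differences = (-5)·(-155) − (-165)·(-50) = -7475.
∂h/∂x = [(-0.39)·(-155) − (-1.85)·(-50)] / -7475 = +0.004288
∂h/∂y = [(-5)·(-1.85) − (-165)·(-0.39)] / -7475 = +0.007371
Head at (509891, 4132809) = 159.26 + (+0.004288)·(55) + (+0.007371)·(-160) = 158.32 m.
That is lower than the 159.26 m at OW-A, so the point is downgradient.

downgradient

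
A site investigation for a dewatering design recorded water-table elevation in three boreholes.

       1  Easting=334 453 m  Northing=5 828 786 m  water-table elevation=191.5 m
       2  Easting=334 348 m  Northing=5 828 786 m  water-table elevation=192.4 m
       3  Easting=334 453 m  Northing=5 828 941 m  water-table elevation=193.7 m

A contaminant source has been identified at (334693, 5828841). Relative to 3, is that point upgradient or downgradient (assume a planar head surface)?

∂h/∂x = (192.4 − 191.5) / (334348 − 334453) = -0.008571
∂h/∂y = (193.7 − 191.5) / (5828941 − 5828786) = +0.01419
Head at (334693, 5828841) = 191.5 + (-0.008571)·(240) + (+0.01419)·(55) = 190.22 m.
That is lower than the 193.7 m at 3, so the point is downgradient.

downgradient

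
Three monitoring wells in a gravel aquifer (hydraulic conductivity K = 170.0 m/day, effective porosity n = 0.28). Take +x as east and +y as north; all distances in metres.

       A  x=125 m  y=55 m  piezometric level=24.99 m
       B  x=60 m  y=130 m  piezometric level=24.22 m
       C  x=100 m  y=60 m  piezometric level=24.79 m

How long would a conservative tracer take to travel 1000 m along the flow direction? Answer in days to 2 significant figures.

Three-point gradient (reference A): Δ to B = (-65, 75, -0.77), Δ to C = (-25, 5, -0.20).
∂h/∂x = +0.007194, ∂h/∂y = -0.004032 (det = 1550).
|∇h| = √(0.007194² + -0.004032²) = 0.008247
Seepage velocity v = K·i/n = 170.0 × 0.008247 / 0.28 = 5.007 m/day.
t = 1000 / 5.007 = 199.7 days.

200 days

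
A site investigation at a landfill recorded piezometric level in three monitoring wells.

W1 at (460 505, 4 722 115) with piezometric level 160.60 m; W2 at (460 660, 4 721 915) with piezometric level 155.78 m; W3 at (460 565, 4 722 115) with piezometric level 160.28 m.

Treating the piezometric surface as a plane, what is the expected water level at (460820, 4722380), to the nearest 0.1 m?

164.2 m

Three-point gradient (reference W1): Δ to W2 = (155, -200, -4.82), Δ to W3 = (60, 0, -0.32).
∂h/∂x = -0.005333, ∂h/∂y = +0.01997 (det = 12000).
h(460820, 4722380) = 160.60 + (-0.005333)·(315) + (+0.01997)·(265) = 160.60 -1.680 +5.291 = 164.211 m.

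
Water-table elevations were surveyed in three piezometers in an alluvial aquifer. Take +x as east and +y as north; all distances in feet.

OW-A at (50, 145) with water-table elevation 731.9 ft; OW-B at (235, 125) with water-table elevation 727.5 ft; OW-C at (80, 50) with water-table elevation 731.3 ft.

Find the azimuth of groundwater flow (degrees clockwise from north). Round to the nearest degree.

087°

Differences from OW-A: to OW-B (Δx, Δy, Δh) = (185, -20, -4.4); to OW-C = (30, -95, -0.6).
Determinant of the coordinate differences = 185·(-95) − 30·(-20) = -16975.
∂h/∂x = [(-4.4)·(-95) − (-0.6)·(-20)] / -16975 = -0.02392
∂h/∂y = [185·(-0.6) − 30·(-4.4)] / -16975 = -0.001237
Flow direction (−∇h) has components (+0.02392 E, +0.001237 N).
Azimuth = atan2(E, N) = atan2(+0.02392, +0.001237) = 87.0° ≈ 087°.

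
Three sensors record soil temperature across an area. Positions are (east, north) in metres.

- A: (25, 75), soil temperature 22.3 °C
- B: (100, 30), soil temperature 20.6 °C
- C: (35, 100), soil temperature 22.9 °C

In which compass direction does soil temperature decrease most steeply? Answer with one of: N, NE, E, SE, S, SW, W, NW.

Differences from A: to B (Δx, Δy, Δh) = (75, -45, -1.7); to C = (10, 25, +0.6).
Solve a·Δx + b·Δy = ΔT: det = 75·25 − 10·(-45) = 2325.
∂T/∂x = [(-1.7)·25 − (+0.6)·(-45)] / 2325 = -0.006667
∂T/∂y = [75·(+0.6) − 10·(-1.7)] / 2325 = +0.02667
Steepest decrease is along −∇f = (+0.006667 E, -0.02667 N) → south.

S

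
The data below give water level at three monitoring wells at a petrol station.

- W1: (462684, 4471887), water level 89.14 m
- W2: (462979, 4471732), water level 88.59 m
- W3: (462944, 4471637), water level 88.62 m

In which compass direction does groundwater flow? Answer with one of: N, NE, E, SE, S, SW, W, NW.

With h = a·x + b·y + c and W1 as origin, the differences give:
  295·a + (-155)·b = -0.55
  260·a + (-250)·b = -0.52
Eliminate b (×(-250) and ×(-155), subtract): -33450·a = 56.900 → a = ∂h/∂x = -0.001701
Back-substitute: b = ∂h/∂y = +0.0003109.
Flow = −∇h = (+0.001701 east, -0.0003109 north), which points east.

E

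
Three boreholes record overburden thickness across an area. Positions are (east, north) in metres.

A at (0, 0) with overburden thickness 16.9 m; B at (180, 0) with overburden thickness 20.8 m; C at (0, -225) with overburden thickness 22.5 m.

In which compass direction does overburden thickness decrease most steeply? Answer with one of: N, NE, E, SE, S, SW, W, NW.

NW

∂d/∂x = (20.8 − 16.9) / (180 − 0) = +0.02167
∂d/∂y = (22.5 − 16.9) / (-225 − 0) = -0.02489
Steepest decrease is along −∇f = (-0.02167 E, +0.02489 N) → northwest.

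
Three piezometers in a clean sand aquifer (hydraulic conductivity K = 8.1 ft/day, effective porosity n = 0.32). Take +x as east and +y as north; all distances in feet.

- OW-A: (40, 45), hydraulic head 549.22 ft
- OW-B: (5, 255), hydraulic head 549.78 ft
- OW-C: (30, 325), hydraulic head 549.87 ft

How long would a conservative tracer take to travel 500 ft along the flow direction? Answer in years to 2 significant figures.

Differences from OW-A: to OW-B (Δx, Δy, Δh) = (-35, 210, +0.56); to OW-C = (-10, 280, +0.65).
Determinant of the coordinate differences = (-35)·280 − (-10)·210 = -7700.
∂h/∂x = [(+0.56)·280 − (+0.65)·210] / -7700 = -0.002636
∂h/∂y = [(-35)·(+0.65) − (-10)·(+0.56)] / -7700 = +0.002227
|∇h| = √(-0.002636² + 0.002227²) = 0.003451
Seepage velocity v = K·i/n = 8.1 × 0.003451 / 0.32 = 0.08735 ft/day.
t = 500 / 0.08735 = 5724 days = 15.7 years.

16 years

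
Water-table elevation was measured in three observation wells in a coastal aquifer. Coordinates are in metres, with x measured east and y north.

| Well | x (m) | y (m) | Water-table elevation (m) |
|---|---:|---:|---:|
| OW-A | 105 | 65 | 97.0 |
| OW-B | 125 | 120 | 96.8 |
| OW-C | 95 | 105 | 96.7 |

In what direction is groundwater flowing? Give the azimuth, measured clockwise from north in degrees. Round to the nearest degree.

Differences from OW-A: to OW-B (Δx, Δy, Δh) = (20, 55, -0.2); to OW-C = (-10, 40, -0.3).
Determinant of the coordinate differences = 20·40 − (-10)·55 = 1350.
∂h/∂x = [(-0.2)·40 − (-0.3)·55] / 1350 = +0.006296
∂h/∂y = [20·(-0.3) − (-10)·(-0.2)] / 1350 = -0.005926
Flow direction (−∇h) has components (-0.006296 E, +0.005926 N).
Azimuth = atan2(E, N) = atan2(-0.006296, +0.005926) = 313.3° ≈ 313°.

313°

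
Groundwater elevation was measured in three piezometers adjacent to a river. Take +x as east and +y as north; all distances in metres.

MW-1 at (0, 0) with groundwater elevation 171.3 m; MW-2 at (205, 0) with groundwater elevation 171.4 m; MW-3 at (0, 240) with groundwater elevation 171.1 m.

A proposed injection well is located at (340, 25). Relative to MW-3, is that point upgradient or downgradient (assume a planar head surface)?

upgradient

∂h/∂x = (171.4 − 171.3) / (205 − 0) = +0.0004878
∂h/∂y = (171.1 − 171.3) / (240 − 0) = -0.0008333
Head at (340, 25) = 171.3 + (+0.0004878)·(340) + (-0.0008333)·(25) = 171.45 m.
That is higher than the 171.1 m at MW-3, so the point is upgradient.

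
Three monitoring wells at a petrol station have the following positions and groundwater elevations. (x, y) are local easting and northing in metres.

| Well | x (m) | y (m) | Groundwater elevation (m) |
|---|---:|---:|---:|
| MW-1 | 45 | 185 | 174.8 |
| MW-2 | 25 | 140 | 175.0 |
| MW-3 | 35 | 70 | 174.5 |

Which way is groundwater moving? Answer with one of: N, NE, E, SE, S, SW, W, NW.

Differences from MW-1: to MW-2 (Δx, Δy, Δh) = (-20, -45, +0.2); to MW-3 = (-10, -115, -0.3).
Solve a·Δx + b·Δy = Δh: det = (-20)·(-115) − (-10)·(-45) = 1850.
∂h/∂x = [(+0.2)·(-115) − (-0.3)·(-45)] / 1850 = -0.01973
∂h/∂y = [(-20)·(-0.3) − (-10)·(+0.2)] / 1850 = +0.004324
Flow = −∇h = (+0.01973 east, -0.004324 north), which points east.

E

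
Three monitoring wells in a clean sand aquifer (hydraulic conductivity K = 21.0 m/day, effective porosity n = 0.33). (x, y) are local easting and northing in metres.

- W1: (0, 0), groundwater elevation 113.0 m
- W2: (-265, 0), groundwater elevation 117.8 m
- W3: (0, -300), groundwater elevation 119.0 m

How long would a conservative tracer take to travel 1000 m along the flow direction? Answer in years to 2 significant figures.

∂h/∂x = (117.8 − 113.0) / (-265 − 0) = -0.01811
∂h/∂y = (119.0 − 113.0) / (-300 − 0) = -0.02000
|∇h| = √(-0.01811² + -0.02000²) = 0.02698
Seepage velocity v = K·i/n = 21.0 × 0.02698 / 0.33 = 1.717 m/day.
t = 1000 / 1.717 = 582.4 days = 1.59 years.

1.6 years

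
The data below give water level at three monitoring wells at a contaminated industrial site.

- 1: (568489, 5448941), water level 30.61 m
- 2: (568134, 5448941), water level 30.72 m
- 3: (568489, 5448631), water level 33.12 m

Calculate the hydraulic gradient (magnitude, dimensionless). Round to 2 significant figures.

0.0081

∂h/∂x = (30.72 − 30.61) / (568134 − 568489) = -0.0003099
∂h/∂y = (33.12 − 30.61) / (5448631 − 5448941) = -0.008097
|∇h| = √(-0.0003099² + -0.008097²) = 0.008103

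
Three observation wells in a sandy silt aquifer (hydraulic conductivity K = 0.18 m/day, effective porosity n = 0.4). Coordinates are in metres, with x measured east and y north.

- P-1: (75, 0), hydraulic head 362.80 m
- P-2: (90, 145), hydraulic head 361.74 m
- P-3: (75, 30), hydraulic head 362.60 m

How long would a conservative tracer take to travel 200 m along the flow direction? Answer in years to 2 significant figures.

130 years

Three-point gradient (reference P-1): Δ to P-2 = (15, 145, -1.06), Δ to P-3 = (0, 30, -0.20).
∂h/∂x = -0.006222, ∂h/∂y = -0.006667 (det = 450).
|∇h| = √(-0.006222² + -0.006667²) = 0.009119
Seepage velocity v = K·i/n = 0.18 × 0.009119 / 0.4 = 0.004104 m/day.
t = 200 / 0.004104 = 4.873e+04 days = 133 years.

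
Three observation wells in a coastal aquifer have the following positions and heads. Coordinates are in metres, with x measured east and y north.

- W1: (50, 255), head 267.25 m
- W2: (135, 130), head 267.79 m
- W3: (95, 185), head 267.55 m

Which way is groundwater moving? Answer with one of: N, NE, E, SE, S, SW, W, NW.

N

With h = a·x + b·y + c and W1 as origin, the differences give:
  85·a + (-125)·b = +0.54
  45·a + (-70)·b = +0.30
Eliminate b (×(-70) and ×(-125), subtract): -325·a = -0.300 → a = ∂h/∂x = +0.0009231
Back-substitute: b = ∂h/∂y = -0.003692.
Flow = −∇h = (-0.0009231 east, +0.003692 north), which points north.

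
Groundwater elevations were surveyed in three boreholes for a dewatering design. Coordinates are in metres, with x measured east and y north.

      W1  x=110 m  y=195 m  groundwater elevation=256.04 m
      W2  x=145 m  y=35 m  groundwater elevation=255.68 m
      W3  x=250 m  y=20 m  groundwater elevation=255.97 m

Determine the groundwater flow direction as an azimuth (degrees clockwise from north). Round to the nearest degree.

227°

With h = a·x + b·y + c and W1 as origin, the differences give:
  35·a + (-160)·b = -0.36
  140·a + (-175)·b = -0.07
Eliminate b (×(-175) and ×(-160), subtract): 16275·a = 51.800 → a = ∂h/∂x = +0.003183
Back-substitute: b = ∂h/∂y = +0.002946.
Flow direction (−∇h) has components (-0.003183 E, -0.002946 N).
Azimuth = atan2(E, N) = atan2(-0.003183, -0.002946) = 227.2° ≈ 227°.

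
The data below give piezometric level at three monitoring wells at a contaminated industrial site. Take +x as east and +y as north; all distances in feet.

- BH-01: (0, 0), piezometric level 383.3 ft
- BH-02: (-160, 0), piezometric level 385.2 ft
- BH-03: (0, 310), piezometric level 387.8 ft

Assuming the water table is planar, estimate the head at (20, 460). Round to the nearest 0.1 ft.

389.7 ft

∂h/∂x = (385.2 − 383.3) / (-160 − 0) = -0.01187
∂h/∂y = (387.8 − 383.3) / (310 − 0) = +0.01452
h(20, 460) = 383.3 + (-0.01187)·(20) + (+0.01452)·(460) = 383.3 -0.237 +6.677 = 389.740 ft.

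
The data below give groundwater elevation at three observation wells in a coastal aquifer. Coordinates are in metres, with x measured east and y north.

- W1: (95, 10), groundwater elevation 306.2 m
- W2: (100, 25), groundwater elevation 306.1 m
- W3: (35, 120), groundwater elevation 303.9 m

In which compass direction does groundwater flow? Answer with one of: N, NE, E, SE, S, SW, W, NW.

Taking W1 as reference: W2−W1 = (5, 15, -0.1); W3−W1 = (-60, 110, -2.3).
Determinant of the coordinate differences = 5·110 − (-60)·15 = 1450.
∂h/∂x = [(-0.1)·110 − (-2.3)·15] / 1450 = +0.01621
∂h/∂y = [5·(-2.3) − (-60)·(-0.1)] / 1450 = -0.01207
Flow = −∇h = (-0.01621 east, +0.01207 north), which points northwest.

NW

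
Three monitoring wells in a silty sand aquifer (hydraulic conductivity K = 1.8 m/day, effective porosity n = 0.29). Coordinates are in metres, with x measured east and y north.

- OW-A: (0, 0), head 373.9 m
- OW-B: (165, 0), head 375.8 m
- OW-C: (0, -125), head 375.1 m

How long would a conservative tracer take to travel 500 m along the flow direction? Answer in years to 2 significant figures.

∂h/∂x = (375.8 − 373.9) / (165 − 0) = +0.01152
∂h/∂y = (375.1 − 373.9) / (-125 − 0) = -0.009600
|∇h| = √(0.01152² + -0.009600²) = 0.015
Seepage velocity v = K·i/n = 1.8 × 0.015 / 0.29 = 0.0931 m/day.
t = 500 / 0.0931 = 5371 days = 14.7 years.

15 years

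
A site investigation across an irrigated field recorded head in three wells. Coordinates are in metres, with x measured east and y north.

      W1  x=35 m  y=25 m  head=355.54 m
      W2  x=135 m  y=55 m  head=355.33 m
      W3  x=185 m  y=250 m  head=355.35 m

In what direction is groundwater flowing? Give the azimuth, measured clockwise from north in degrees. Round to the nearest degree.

Differences from W1: to W2 (Δx, Δy, Δh) = (100, 30, -0.21); to W3 = (150, 225, -0.19).
Solve a·Δx + b·Δy = Δh: det = 100·225 − 150·30 = 18000.
∂h/∂x = [(-0.21)·225 − (-0.19)·30] / 18000 = -0.002308
∂h/∂y = [100·(-0.19) − 150·(-0.21)] / 18000 = +0.0006944
Flow direction (−∇h) has components (+0.002308 E, -0.0006944 N).
Azimuth = atan2(E, N) = atan2(+0.002308, -0.0006944) = 106.7° ≈ 107°.

107°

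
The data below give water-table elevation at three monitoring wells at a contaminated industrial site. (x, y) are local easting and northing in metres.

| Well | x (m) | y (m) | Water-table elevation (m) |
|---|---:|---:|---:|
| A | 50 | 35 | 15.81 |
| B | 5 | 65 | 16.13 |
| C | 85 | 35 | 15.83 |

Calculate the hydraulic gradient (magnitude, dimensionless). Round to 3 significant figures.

Taking A as reference: B−A = (-45, 30, +0.32); C−A = (35, 0, +0.02).
Solve a·Δx + b·Δy = Δh: det = (-45)·0 − 35·30 = -1050.
∂h/∂x = [(+0.32)·0 − (+0.02)·30] / -1050 = +0.0005714
∂h/∂y = [(-45)·(+0.02) − 35·(+0.32)] / -1050 = +0.01152
|∇h| = √(0.0005714² + 0.01152²) = 0.01153

0.0115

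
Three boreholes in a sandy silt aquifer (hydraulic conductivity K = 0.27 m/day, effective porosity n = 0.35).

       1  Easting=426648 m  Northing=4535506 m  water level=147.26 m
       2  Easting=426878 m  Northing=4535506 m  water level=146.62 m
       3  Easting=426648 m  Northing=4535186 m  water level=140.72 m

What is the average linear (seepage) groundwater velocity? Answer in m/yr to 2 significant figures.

5.8 m/yr

∂h/∂x = (146.62 − 147.26) / (426878 − 426648) = -0.002783
∂h/∂y = (140.72 − 147.26) / (4535186 − 4535506) = +0.02044
|∇h| = √(-0.002783² + 0.02044²) = 0.02063
Seepage velocity v = K·i/n = 0.27 × 0.02063 / 0.35 = 0.01591 m/day = 5.811 m/yr.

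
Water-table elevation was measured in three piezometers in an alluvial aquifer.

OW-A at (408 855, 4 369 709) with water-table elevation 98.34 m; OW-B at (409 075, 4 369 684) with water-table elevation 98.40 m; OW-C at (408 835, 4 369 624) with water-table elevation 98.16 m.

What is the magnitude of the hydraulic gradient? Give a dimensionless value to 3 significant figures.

Differences from OW-A: to OW-B (Δx, Δy, Δh) = (220, -25, +0.06); to OW-C = (-20, -85, -0.18).
Determinant of the coordinate differences = 220·(-85) − (-20)·(-25) = -19200.
∂h/∂x = [(+0.06)·(-85) − (-0.18)·(-25)] / -19200 = +0.0005000
∂h/∂y = [220·(-0.18) − (-20)·(+0.06)] / -19200 = +0.002000
|∇h| = √(0.0005000² + 0.002000²) = 0.002062

0.00206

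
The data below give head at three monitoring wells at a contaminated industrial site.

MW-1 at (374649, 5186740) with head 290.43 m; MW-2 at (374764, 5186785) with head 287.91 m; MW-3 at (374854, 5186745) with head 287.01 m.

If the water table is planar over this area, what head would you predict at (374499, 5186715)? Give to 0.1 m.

With h = a·x + b·y + c and MW-1 as origin, the differences give:
  115·a + 45·b = -2.52
  205·a + 5·b = -3.42
Eliminate b (×5 and ×45, subtract): -8650·a = 141.300 → a = ∂h/∂x = -0.01634
Back-substitute: b = ∂h/∂y = -0.01425.
h(374499, 5186715) = 290.43 + (-0.01634)·(-150) + (-0.01425)·(-25) = 290.43 +2.450 +0.356 = 293.237 m.

293.2 m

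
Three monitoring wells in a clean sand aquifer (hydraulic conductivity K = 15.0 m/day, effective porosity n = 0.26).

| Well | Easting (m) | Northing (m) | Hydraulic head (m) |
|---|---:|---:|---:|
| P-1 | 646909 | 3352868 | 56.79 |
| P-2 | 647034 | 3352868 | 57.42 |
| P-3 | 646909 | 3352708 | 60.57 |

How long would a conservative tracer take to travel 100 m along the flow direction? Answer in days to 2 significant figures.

72 days

∂h/∂x = (57.42 − 56.79) / (647034 − 646909) = +0.005040
∂h/∂y = (60.57 − 56.79) / (3352708 − 3352868) = -0.02363
|∇h| = √(0.005040² + -0.02363²) = 0.02416
Seepage velocity v = K·i/n = 15.0 × 0.02416 / 0.26 = 1.394 m/day.
t = 100 / 1.394 = 71.74 days.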